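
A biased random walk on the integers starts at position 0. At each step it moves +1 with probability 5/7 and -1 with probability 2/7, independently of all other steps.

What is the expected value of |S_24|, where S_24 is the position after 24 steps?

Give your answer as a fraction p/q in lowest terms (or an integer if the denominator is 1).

S_24 takes values m ≡ 0 (mod 2) with |m| ≤ 24; P(S_24=m) = C(24,(24+m)/2) · (5/7)^((24+m)/2) · (2/7)^((24-m)/2).
Distribution: P(S=-24)=16777216/191581231380566414401, P(S=-22)=1006632960/191581231380566414401, P(S=-20)=28940697600/191581231380566414401, P(S=-18)=530579456000/191581231380566414401, P(S=-16)=994836480000/27368747340080916343, P(S=-14)=9948364800000/27368747340080916343, P(S=-12)=78757888000000/27368747340080916343, P(S=-10)=3544104960000000/191581231380566414401, P(S=-8)=18828057600000000/191581231380566414401, P(S=-6)=83680256000000000/191581231380566414401, P(S=-4)=313800960000000000/191581231380566414401, P(S=-2)=142636800000000000/27368747340080916343, P(S=0)=386308000000000000/27368747340080916343, P(S=2)=891480000000000000/27368747340080916343, P(S=4)=12257850000000000000/191581231380566414401, P(S=6)=20429750000000000000/191581231380566414401, P(S=8)=28729335937500000000/191581231380566414401, P(S=10)=33799218750000000000/191581231380566414401, P(S=12)=4694335937500000000/27368747340080916343, P(S=14)=3706054687500000000/27368747340080916343, P(S=16)=2316284179687500000/27368747340080916343, P(S=18)=7720947265625000000/191581231380566414401, P(S=20)=2632141113281250000/191581231380566414401, P(S=22)=572204589843750000/191581231380566414401, P(S=24)=59604644775390625/191581231380566414401
E[|S_24|] = Σ_m |m|·P(S_24=m) = 282635109287181110472/27368747340080916343

Answer: 282635109287181110472/27368747340080916343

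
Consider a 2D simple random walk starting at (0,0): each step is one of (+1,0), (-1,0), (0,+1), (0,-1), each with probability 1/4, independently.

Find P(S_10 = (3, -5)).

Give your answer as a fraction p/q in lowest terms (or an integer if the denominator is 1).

Answer: 525/262144

Derivation:
Let h be the number of horizontal steps (so 10-h are vertical). To end at (3,-5) need (h+3)/2 right-steps and ((10-h)-5)/2 up-steps.
Sum over h with 3 ≤ h ≤ 5, h ≡ 1 (mod 2), 10-h ≡ 1 (mod 2):
h=3: C(10,3)·C(3,3)·C(7,1) = 120·1·7 = 840
h=5: C(10,5)·C(5,4)·C(5,0) = 252·5·1 = 1260
Total favorable: 2100
Total paths: 4^10 = 1048576
P = 2100/1048576 = 525/262144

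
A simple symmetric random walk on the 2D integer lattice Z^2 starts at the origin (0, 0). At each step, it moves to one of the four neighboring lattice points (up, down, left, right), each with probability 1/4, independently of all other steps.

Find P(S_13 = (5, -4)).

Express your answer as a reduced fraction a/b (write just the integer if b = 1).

Let h be the number of horizontal steps (so 13-h are vertical). To end at (5,-4) need (h+5)/2 right-steps and ((13-h)-4)/2 up-steps.
Sum over h with 5 ≤ h ≤ 9, h ≡ 1 (mod 2), 13-h ≡ 0 (mod 2):
h=5: C(13,5)·C(5,5)·C(8,2) = 1287·1·28 = 36036
h=7: C(13,7)·C(7,6)·C(6,1) = 1716·7·6 = 72072
h=9: C(13,9)·C(9,7)·C(4,0) = 715·36·1 = 25740
Total favorable: 133848
Total paths: 4^13 = 67108864
P = 133848/67108864 = 16731/8388608

Answer: 16731/8388608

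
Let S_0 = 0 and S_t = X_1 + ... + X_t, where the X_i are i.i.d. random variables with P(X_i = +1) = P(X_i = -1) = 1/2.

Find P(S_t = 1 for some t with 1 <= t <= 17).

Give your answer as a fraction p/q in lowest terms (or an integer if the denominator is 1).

Count via complement. Let g(t,s) = #length-t paths at position s with S_1..S_t all ≠ 1.
g(t,s) = g(t-1,s-1) + g(t-1,s+1) for s ≠ 1; g(t,1) = 0.
t=0: g(0,0)=1
t=1: g(1,-1)=1
t=2: g(2,-2)=1 g(2,0)=1
t=3: g(3,-3)=1 g(3,-1)=2
t=4: g(4,-4)=1 g(4,-2)=3 g(4,0)=2
t=5: g(5,-5)=1 g(5,-3)=4 g(5,-1)=5
t=6: g(6,-6)=1 g(6,-4)=5 g(6,-2)=9 g(6,0)=5
t=7: g(7,-7)=1 g(7,-5)=6 g(7,-3)=14 g(7,-1)=14
t=8: g(8,-8)=1 g(8,-6)=7 g(8,-4)=20 g(8,-2)=28 g(8,0)=14
t=9: g(9,-9)=1 g(9,-7)=8 g(9,-5)=27 g(9,-3)=48 g(9,-1)=42
t=10: g(10,-10)=1 g(10,-8)=9 g(10,-6)=35 g(10,-4)=75 g(10,-2)=90 g(10,0)=42
t=11: g(11,-11)=1 g(11,-9)=10 g(11,-7)=44 g(11,-5)=110 g(11,-3)=165 g(11,-1)=132
t=12: g(12,-12)=1 g(12,-10)=11 g(12,-8)=54 g(12,-6)=154 g(12,-4)=275 g(12,-2)=297 g(12,0)=132
t=13: g(13,-13)=1 g(13,-11)=12 g(13,-9)=65 g(13,-7)=208 g(13,-5)=429 g(13,-3)=572 g(13,-1)=429
t=14: g(14,-14)=1 g(14,-12)=13 g(14,-10)=77 g(14,-8)=273 g(14,-6)=637 g(14,-4)=1001 g(14,-2)=1001 g(14,0)=429
t=15: g(15,-15)=1 g(15,-13)=14 g(15,-11)=90 g(15,-9)=350 g(15,-7)=910 g(15,-5)=1638 g(15,-3)=2002 g(15,-1)=1430
t=16: g(16,-16)=1 g(16,-14)=15 g(16,-12)=104 g(16,-10)=440 g(16,-8)=1260 g(16,-6)=2548 g(16,-4)=3640 g(16,-2)=3432 g(16,0)=1430
t=17: g(17,-17)=1 g(17,-15)=16 g(17,-13)=119 g(17,-11)=544 g(17,-9)=1700 g(17,-7)=3808 g(17,-5)=6188 g(17,-3)=7072 g(17,-1)=4862
Paths never hitting 1: Σ_s g(17,s) = 24310
Paths hitting 1: 2^17 - 24310 = 106762
P = 106762/131072 = 53381/65536

Answer: 53381/65536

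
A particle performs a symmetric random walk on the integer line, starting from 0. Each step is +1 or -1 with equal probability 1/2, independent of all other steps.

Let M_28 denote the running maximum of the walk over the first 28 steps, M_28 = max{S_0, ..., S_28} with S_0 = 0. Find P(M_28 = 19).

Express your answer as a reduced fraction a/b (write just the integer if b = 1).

Let M_28 = max(S_0,...,S_28). Use the reflection principle: for j ≥ 1, #{paths with M_28 ≥ j} = #{S_28 ≥ j} + #{S_28 ≥ j+1}.
By reflection, #{M_28 ≥ 19} = #{S_28 ≥ 19} + #{S_28 ≥ 20} = 24158 + 24158 = 48316.
#{M_28 ≥ 20} = #{S_28 ≥ 20} + #{S_28 ≥ 21} = 24158 + 3683 = 27841.
#{M_28 = 19} = 48316 - 27841 = 20475.
P(M_28 = 19) = 20475/268435456 = 20475/268435456

Answer: 20475/268435456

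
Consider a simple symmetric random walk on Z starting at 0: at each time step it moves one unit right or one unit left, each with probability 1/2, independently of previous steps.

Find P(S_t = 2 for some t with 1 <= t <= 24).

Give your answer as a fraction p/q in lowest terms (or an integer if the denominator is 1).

Answer: 2894229/4194304

Derivation:
Count via complement. Let g(t,s) = #length-t paths at position s with S_1..S_t all ≠ 2.
g(t,s) = g(t-1,s-1) + g(t-1,s+1) for s ≠ 2; g(t,2) = 0.
t=0: g(0,0)=1
t=1: g(1,-1)=1 g(1,1)=1
t=2: g(2,-2)=1 g(2,0)=2
t=3: g(3,-3)=1 g(3,-1)=3 g(3,1)=2
t=4: g(4,-4)=1 g(4,-2)=4 g(4,0)=5
t=5: g(5,-5)=1 g(5,-3)=5 g(5,-1)=9 g(5,1)=5
t=6: g(6,-6)=1 g(6,-4)=6 g(6,-2)=14 g(6,0)=14
t=7: g(7,-7)=1 g(7,-5)=7 g(7,-3)=20 g(7,-1)=28 g(7,1)=14
t=8: g(8,-8)=1 g(8,-6)=8 g(8,-4)=27 g(8,-2)=48 g(8,0)=42
t=9: g(9,-9)=1 g(9,-7)=9 g(9,-5)=35 g(9,-3)=75 g(9,-1)=90 g(9,1)=42
t=10: g(10,-10)=1 g(10,-8)=10 g(10,-6)=44 g(10,-4)=110 g(10,-2)=165 g(10,0)=132
t=11: g(11,-11)=1 g(11,-9)=11 g(11,-7)=54 g(11,-5)=154 g(11,-3)=275 g(11,-1)=297 g(11,1)=132
t=12: g(12,-12)=1 g(12,-10)=12 g(12,-8)=65 g(12,-6)=208 g(12,-4)=429 g(12,-2)=572 g(12,0)=429
t=13: g(13,-13)=1 g(13,-11)=13 g(13,-9)=77 g(13,-7)=273 g(13,-5)=637 g(13,-3)=1001 g(13,-1)=1001 g(13,1)=429
t=14: g(14,-14)=1 g(14,-12)=14 g(14,-10)=90 g(14,-8)=350 g(14,-6)=910 g(14,-4)=1638 g(14,-2)=2002 g(14,0)=1430
t=15: g(15,-15)=1 g(15,-13)=15 g(15,-11)=104 g(15,-9)=440 g(15,-7)=1260 g(15,-5)=2548 g(15,-3)=3640 g(15,-1)=3432 g(15,1)=1430
t=16: g(16,-16)=1 g(16,-14)=16 g(16,-12)=119 g(16,-10)=544 g(16,-8)=1700 g(16,-6)=3808 g(16,-4)=6188 g(16,-2)=7072 g(16,0)=4862
t=17: g(17,-17)=1 g(17,-15)=17 g(17,-13)=135 g(17,-11)=663 g(17,-9)=2244 g(17,-7)=5508 g(17,-5)=9996 g(17,-3)=13260 g(17,-1)=11934 g(17,1)=4862
t=18: g(18,-18)=1 g(18,-16)=18 g(18,-14)=152 g(18,-12)=798 g(18,-10)=2907 g(18,-8)=7752 g(18,-6)=15504 g(18,-4)=23256 g(18,-2)=25194 g(18,0)=16796
t=19: g(19,-19)=1 g(19,-17)=19 g(19,-15)=170 g(19,-13)=950 g(19,-11)=3705 g(19,-9)=10659 g(19,-7)=23256 g(19,-5)=38760 g(19,-3)=48450 g(19,-1)=41990 g(19,1)=16796
t=20: g(20,-20)=1 g(20,-18)=20 g(20,-16)=189 g(20,-14)=1120 g(20,-12)=4655 g(20,-10)=14364 g(20,-8)=33915 g(20,-6)=62016 g(20,-4)=87210 g(20,-2)=90440 g(20,0)=58786
t=21: g(21,-21)=1 g(21,-19)=21 g(21,-17)=209 g(21,-15)=1309 g(21,-13)=5775 g(21,-11)=19019 g(21,-9)=48279 g(21,-7)=95931 g(21,-5)=149226 g(21,-3)=177650 g(21,-1)=149226 g(21,1)=58786
t=22: g(22,-22)=1 g(22,-20)=22 g(22,-18)=230 g(22,-16)=1518 g(22,-14)=7084 g(22,-12)=24794 g(22,-10)=67298 g(22,-8)=144210 g(22,-6)=245157 g(22,-4)=326876 g(22,-2)=326876 g(22,0)=208012
t=23: g(23,-23)=1 g(23,-21)=23 g(23,-19)=252 g(23,-17)=1748 g(23,-15)=8602 g(23,-13)=31878 g(23,-11)=92092 g(23,-9)=211508 g(23,-7)=389367 g(23,-5)=572033 g(23,-3)=653752 g(23,-1)=534888 g(23,1)=208012
t=24: g(24,-24)=1 g(24,-22)=24 g(24,-20)=275 g(24,-18)=2000 g(24,-16)=10350 g(24,-14)=40480 g(24,-12)=123970 g(24,-10)=303600 g(24,-8)=600875 g(24,-6)=961400 g(24,-4)=1225785 g(24,-2)=1188640 g(24,0)=742900
Paths never hitting 2: Σ_s g(24,s) = 5200300
Paths hitting 2: 2^24 - 5200300 = 11576916
P = 11576916/16777216 = 2894229/4194304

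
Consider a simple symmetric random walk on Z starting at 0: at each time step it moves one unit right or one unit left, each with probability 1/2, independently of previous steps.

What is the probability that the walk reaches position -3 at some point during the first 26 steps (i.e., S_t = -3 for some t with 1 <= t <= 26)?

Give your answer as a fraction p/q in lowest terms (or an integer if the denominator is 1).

Answer: 1168527/2097152

Derivation:
Count via complement. Let g(t,s) = #length-t paths at position s with S_1..S_t all ≠ -3.
g(t,s) = g(t-1,s-1) + g(t-1,s+1) for s ≠ -3; g(t,-3) = 0.
t=0: g(0,0)=1
t=1: g(1,-1)=1 g(1,1)=1
t=2: g(2,-2)=1 g(2,0)=2 g(2,2)=1
t=3: g(3,-1)=3 g(3,1)=3 g(3,3)=1
t=4: g(4,-2)=3 g(4,0)=6 g(4,2)=4 g(4,4)=1
t=5: g(5,-1)=9 g(5,1)=10 g(5,3)=5 g(5,5)=1
t=6: g(6,-2)=9 g(6,0)=19 g(6,2)=15 g(6,4)=6 g(6,6)=1
t=7: g(7,-1)=28 g(7,1)=34 g(7,3)=21 g(7,5)=7 g(7,7)=1
t=8: g(8,-2)=28 g(8,0)=62 g(8,2)=55 g(8,4)=28 g(8,6)=8 g(8,8)=1
t=9: g(9,-1)=90 g(9,1)=117 g(9,3)=83 g(9,5)=36 g(9,7)=9 g(9,9)=1
t=10: g(10,-2)=90 g(10,0)=207 g(10,2)=200 g(10,4)=119 g(10,6)=45 g(10,8)=10 g(10,10)=1
t=11: g(11,-1)=297 g(11,1)=407 g(11,3)=319 g(11,5)=164 g(11,7)=55 g(11,9)=11 g(11,11)=1
t=12: g(12,-2)=297 g(12,0)=704 g(12,2)=726 g(12,4)=483 g(12,6)=219 g(12,8)=66 g(12,10)=12 g(12,12)=1
t=13: g(13,-1)=1001 g(13,1)=1430 g(13,3)=1209 g(13,5)=702 g(13,7)=285 g(13,9)=78 g(13,11)=13 g(13,13)=1
t=14: g(14,-2)=1001 g(14,0)=2431 g(14,2)=2639 g(14,4)=1911 g(14,6)=987 g(14,8)=363 g(14,10)=91 g(14,12)=14 g(14,14)=1
t=15: g(15,-1)=3432 g(15,1)=5070 g(15,3)=4550 g(15,5)=2898 g(15,7)=1350 g(15,9)=454 g(15,11)=105 g(15,13)=15 g(15,15)=1
t=16: g(16,-2)=3432 g(16,0)=8502 g(16,2)=9620 g(16,4)=7448 g(16,6)=4248 g(16,8)=1804 g(16,10)=559 g(16,12)=120 g(16,14)=16 g(16,16)=1
t=17: g(17,-1)=11934 g(17,1)=18122 g(17,3)=17068 g(17,5)=11696 g(17,7)=6052 g(17,9)=2363 g(17,11)=679 g(17,13)=136 g(17,15)=17 g(17,17)=1
t=18: g(18,-2)=11934 g(18,0)=30056 g(18,2)=35190 g(18,4)=28764 g(18,6)=17748 g(18,8)=8415 g(18,10)=3042 g(18,12)=815 g(18,14)=153 g(18,16)=18 g(18,18)=1
t=19: g(19,-1)=41990 g(19,1)=65246 g(19,3)=63954 g(19,5)=46512 g(19,7)=26163 g(19,9)=11457 g(19,11)=3857 g(19,13)=968 g(19,15)=171 g(19,17)=19 g(19,19)=1
t=20: g(20,-2)=41990 g(20,0)=107236 g(20,2)=129200 g(20,4)=110466 g(20,6)=72675 g(20,8)=37620 g(20,10)=15314 g(20,12)=4825 g(20,14)=1139 g(20,16)=190 g(20,18)=20 g(20,20)=1
t=21: g(21,-1)=149226 g(21,1)=236436 g(21,3)=239666 g(21,5)=183141 g(21,7)=110295 g(21,9)=52934 g(21,11)=20139 g(21,13)=5964 g(21,15)=1329 g(21,17)=210 g(21,19)=21 g(21,21)=1
t=22: g(22,-2)=149226 g(22,0)=385662 g(22,2)=476102 g(22,4)=422807 g(22,6)=293436 g(22,8)=163229 g(22,10)=73073 g(22,12)=26103 g(22,14)=7293 g(22,16)=1539 g(22,18)=231 g(22,20)=22 g(22,22)=1
t=23: g(23,-1)=534888 g(23,1)=861764 g(23,3)=898909 g(23,5)=716243 g(23,7)=456665 g(23,9)=236302 g(23,11)=99176 g(23,13)=33396 g(23,15)=8832 g(23,17)=1770 g(23,19)=253 g(23,21)=23 g(23,23)=1
t=24: g(24,-2)=534888 g(24,0)=1396652 g(24,2)=1760673 g(24,4)=1615152 g(24,6)=1172908 g(24,8)=692967 g(24,10)=335478 g(24,12)=132572 g(24,14)=42228 g(24,16)=10602 g(24,18)=2023 g(24,20)=276 g(24,22)=24 g(24,24)=1
t=25: g(25,-1)=1931540 g(25,1)=3157325 g(25,3)=3375825 g(25,5)=2788060 g(25,7)=1865875 g(25,9)=1028445 g(25,11)=468050 g(25,13)=174800 g(25,15)=52830 g(25,17)=12625 g(25,19)=2299 g(25,21)=300 g(25,23)=25 g(25,25)=1
t=26: g(26,-2)=1931540 g(26,0)=5088865 g(26,2)=6533150 g(26,4)=6163885 g(26,6)=4653935 g(26,8)=2894320 g(26,10)=1496495 g(26,12)=642850 g(26,14)=227630 g(26,16)=65455 g(26,18)=14924 g(26,20)=2599 g(26,22)=325 g(26,24)=26 g(26,26)=1
Paths never hitting -3: Σ_s g(26,s) = 29716000
Paths hitting -3: 2^26 - 29716000 = 37392864
P = 37392864/67108864 = 1168527/2097152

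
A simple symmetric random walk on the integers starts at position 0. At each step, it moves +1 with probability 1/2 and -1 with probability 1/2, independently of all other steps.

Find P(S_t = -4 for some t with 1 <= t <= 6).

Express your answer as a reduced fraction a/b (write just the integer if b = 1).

Count via complement. Let g(t,s) = #length-t paths at position s with S_1..S_t all ≠ -4.
g(t,s) = g(t-1,s-1) + g(t-1,s+1) for s ≠ -4; g(t,-4) = 0.
t=0: g(0,0)=1
t=1: g(1,-1)=1 g(1,1)=1
t=2: g(2,-2)=1 g(2,0)=2 g(2,2)=1
t=3: g(3,-3)=1 g(3,-1)=3 g(3,1)=3 g(3,3)=1
t=4: g(4,-2)=4 g(4,0)=6 g(4,2)=4 g(4,4)=1
t=5: g(5,-3)=4 g(5,-1)=10 g(5,1)=10 g(5,3)=5 g(5,5)=1
t=6: g(6,-2)=14 g(6,0)=20 g(6,2)=15 g(6,4)=6 g(6,6)=1
Paths never hitting -4: Σ_s g(6,s) = 56
Paths hitting -4: 2^6 - 56 = 8
P = 8/64 = 1/8

Answer: 1/8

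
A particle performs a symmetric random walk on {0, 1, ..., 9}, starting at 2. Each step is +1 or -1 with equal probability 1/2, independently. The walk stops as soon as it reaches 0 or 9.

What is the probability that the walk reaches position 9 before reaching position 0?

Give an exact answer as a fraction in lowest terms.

Symmetric walk (p = 1/2): the harmonic-function argument gives P(hit 9 before 0 | start at 2) = a/N.
P = 2/9 = 2/9

Answer: 2/9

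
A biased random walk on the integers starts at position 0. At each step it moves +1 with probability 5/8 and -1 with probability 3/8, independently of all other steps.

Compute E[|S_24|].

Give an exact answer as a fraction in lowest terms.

S_24 takes values m ≡ 0 (mod 2) with |m| ≤ 24; P(S_24=m) = C(24,(24+m)/2) · (5/8)^((24+m)/2) · (3/8)^((24-m)/2).
Distribution: P(S=-24)=282429536481/4722366482869645213696, P(S=-22)=1412147682405/590295810358705651712, P(S=-20)=54132327825525/1180591620717411303424, P(S=-18)=330808670044875/590295810358705651712, P(S=-16)=11578303451570625/2361183241434822606848, P(S=-14)=19297172419284375/590295810358705651712, P(S=-12)=203692375536890625/1180591620717411303424, P(S=-10)=436483661864765625/590295810358705651712, P(S=-8)=12367037086168359375/4722366482869645213696, P(S=-6)=2290192052994140625/295147905179352825856, P(S=-4)=11450960264970703125/590295810358705651712, P(S=-2)=12144957856787109375/295147905179352825856, P(S=0)=87713584521240234375/1180591620717411303424, P(S=2)=33735994046630859375/295147905179352825856, P(S=4)=88356174884033203125/590295810358705651712, P(S=6)=49086763824462890625/295147905179352825856, P(S=8)=736301457366943359375/4722366482869645213696, P(S=10)=72186417388916015625/590295810358705651712, P(S=12)=93574985504150390625/1180591620717411303424, P(S=14)=24624996185302734375/590295810358705651712, P(S=16)=41041660308837890625/2361183241434822606848, P(S=18)=3257274627685546875/590295810358705651712, P(S=20)=1480579376220703125/1180591620717411303424, P(S=22)=107288360595703125/590295810358705651712, P(S=24)=59604644775390625/4722366482869645213696
E[|S_24|] = Σ_m |m|·P(S_24=m) = 955515218789334100557/147573952589676412928

Answer: 955515218789334100557/147573952589676412928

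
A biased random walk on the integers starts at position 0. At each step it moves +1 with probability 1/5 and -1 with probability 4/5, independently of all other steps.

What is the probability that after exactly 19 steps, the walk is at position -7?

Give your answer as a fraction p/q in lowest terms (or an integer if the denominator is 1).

Answer: 1820797698048/19073486328125

Derivation:
To reach position -7 after 19 steps: need 6 steps of +1 and 13 steps of -1.
Number of such sequences: C(19,6) = 27132
Each has probability (1/5)^6 · (4/5)^13 = 67108864/19073486328125
P = 27132 · 67108864/19073486328125 = 1820797698048/19073486328125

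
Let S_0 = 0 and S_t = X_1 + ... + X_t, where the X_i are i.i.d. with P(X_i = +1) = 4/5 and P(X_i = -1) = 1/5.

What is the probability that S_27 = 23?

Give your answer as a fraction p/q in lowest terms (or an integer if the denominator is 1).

To reach position 23 after 27 steps: need 25 steps of +1 and 2 steps of -1.
Number of such sequences: C(27,25) = 351
Each has probability (4/5)^25 · (1/5)^2 = 1125899906842624/7450580596923828125
P = 351 · 1125899906842624/7450580596923828125 = 395190867301761024/7450580596923828125

Answer: 395190867301761024/7450580596923828125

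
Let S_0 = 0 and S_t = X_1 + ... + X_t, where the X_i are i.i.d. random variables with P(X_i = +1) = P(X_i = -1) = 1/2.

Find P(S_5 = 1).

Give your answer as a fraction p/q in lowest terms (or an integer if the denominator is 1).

To reach position 1 after 5 steps: need 3 steps of +1 and 2 of -1.
Favorable paths: C(5,3) = 10
Total paths: 2^5 = 32
P = 10/32 = 5/16

Answer: 5/16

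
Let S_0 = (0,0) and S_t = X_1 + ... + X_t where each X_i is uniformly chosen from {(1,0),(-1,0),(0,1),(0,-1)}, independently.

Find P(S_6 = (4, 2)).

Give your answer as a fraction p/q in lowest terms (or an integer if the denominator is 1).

Answer: 15/4096

Derivation:
Let h be the number of horizontal steps (so 6-h are vertical). To end at (4,2) need (h+4)/2 right-steps and ((6-h)+2)/2 up-steps.
Sum over h with 4 ≤ h ≤ 4, h ≡ 0 (mod 2), 6-h ≡ 0 (mod 2):
h=4: C(6,4)·C(4,4)·C(2,2) = 15·1·1 = 15
Total favorable: 15
Total paths: 4^6 = 4096
P = 15/4096 = 15/4096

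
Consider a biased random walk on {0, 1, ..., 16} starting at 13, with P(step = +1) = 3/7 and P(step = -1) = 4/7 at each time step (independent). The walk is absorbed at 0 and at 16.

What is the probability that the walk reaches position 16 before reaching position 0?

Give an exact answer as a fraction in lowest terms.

Biased walk: p = 3/7, q = 4/7, r = q/p = 4/3
Gambler's ruin: P(hit 16 before 0 | start at 13) = (1 - r^a)/(1 - r^N)
r^13 = 67108864/1594323; r^16 = 4294967296/43046721
P = (1 - 67108864/1594323) / (1 - 4294967296/43046721) = -65514541/1594323 / -4251920575/43046721 = 1768892607/4251920575

Answer: 1768892607/4251920575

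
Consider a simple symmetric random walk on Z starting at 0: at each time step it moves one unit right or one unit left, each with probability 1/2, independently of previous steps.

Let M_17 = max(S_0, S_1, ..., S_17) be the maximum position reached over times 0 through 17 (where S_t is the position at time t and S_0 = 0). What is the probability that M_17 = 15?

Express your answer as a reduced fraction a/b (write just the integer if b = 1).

Answer: 17/131072

Derivation:
Let M_17 = max(S_0,...,S_17). Use the reflection principle: for j ≥ 1, #{paths with M_17 ≥ j} = #{S_17 ≥ j} + #{S_17 ≥ j+1}.
By reflection, #{M_17 ≥ 15} = #{S_17 ≥ 15} + #{S_17 ≥ 16} = 18 + 1 = 19.
#{M_17 ≥ 16} = #{S_17 ≥ 16} + #{S_17 ≥ 17} = 1 + 1 = 2.
#{M_17 = 15} = 19 - 2 = 17.
P(M_17 = 15) = 17/131072 = 17/131072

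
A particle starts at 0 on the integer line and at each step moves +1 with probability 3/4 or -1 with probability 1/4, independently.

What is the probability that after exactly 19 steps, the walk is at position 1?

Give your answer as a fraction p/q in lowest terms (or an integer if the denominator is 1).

To reach position 1 after 19 steps: need 10 steps of +1 and 9 steps of -1.
Number of such sequences: C(19,10) = 92378
Each has probability (3/4)^10 · (1/4)^9 = 59049/274877906944
P = 92378 · 59049/274877906944 = 2727414261/137438953472

Answer: 2727414261/137438953472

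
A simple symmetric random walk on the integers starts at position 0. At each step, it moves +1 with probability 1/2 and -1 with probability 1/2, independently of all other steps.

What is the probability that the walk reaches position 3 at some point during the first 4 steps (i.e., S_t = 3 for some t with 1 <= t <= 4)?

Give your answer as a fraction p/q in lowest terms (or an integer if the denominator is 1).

Count via complement. Let g(t,s) = #length-t paths at position s with S_1..S_t all ≠ 3.
g(t,s) = g(t-1,s-1) + g(t-1,s+1) for s ≠ 3; g(t,3) = 0.
t=0: g(0,0)=1
t=1: g(1,-1)=1 g(1,1)=1
t=2: g(2,-2)=1 g(2,0)=2 g(2,2)=1
t=3: g(3,-3)=1 g(3,-1)=3 g(3,1)=3
t=4: g(4,-4)=1 g(4,-2)=4 g(4,0)=6 g(4,2)=3
Paths never hitting 3: Σ_s g(4,s) = 14
Paths hitting 3: 2^4 - 14 = 2
P = 2/16 = 1/8

Answer: 1/8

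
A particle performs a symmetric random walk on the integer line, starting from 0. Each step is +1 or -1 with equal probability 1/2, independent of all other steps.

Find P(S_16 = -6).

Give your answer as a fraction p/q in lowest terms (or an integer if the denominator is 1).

Answer: 273/4096

Derivation:
To reach position -6 after 16 steps: need 5 steps of +1 and 11 of -1.
Favorable paths: C(16,5) = 4368
Total paths: 2^16 = 65536
P = 4368/65536 = 273/4096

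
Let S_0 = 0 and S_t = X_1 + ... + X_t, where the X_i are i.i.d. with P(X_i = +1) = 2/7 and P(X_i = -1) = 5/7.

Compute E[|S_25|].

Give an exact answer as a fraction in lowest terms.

Answer: 294411572174146990075/27368747340080916343

Derivation:
S_25 takes values m ≡ 1 (mod 2) with |m| ≤ 25; P(S_25=m) = C(25,(25+m)/2) · (2/7)^((25+m)/2) · (5/7)^((25-m)/2).
Distribution: P(S=-25)=298023223876953125/1341068619663964900807, P(S=-23)=2980232238769531250/1341068619663964900807, P(S=-21)=14305114746093750000/1341068619663964900807, P(S=-19)=43869018554687500000/1341068619663964900807, P(S=-17)=96511840820312500000/1341068619663964900807, P(S=-15)=23162841796875000000/191581231380566414401, P(S=-13)=30883789062500000000/191581231380566414401, P(S=-11)=234716796875000000000/1341068619663964900807, P(S=-9)=211245117187500000000/1341068619663964900807, P(S=-7)=159607421875000000000/1341068619663964900807, P(S=-5)=102148750000000000000/1341068619663964900807, P(S=-3)=55717500000000000000/1341068619663964900807, P(S=-1)=3714500000000000000/191581231380566414401, P(S=1)=1485800000000000000/191581231380566414401, P(S=3)=3565920000000000000/1341068619663964900807, P(S=5)=1046003200000000000/1341068619663964900807, P(S=7)=261500800000000000/1341068619663964900807, P(S=9)=55376640000000000/1341068619663964900807, P(S=11)=9844736000000000/1341068619663964900807, P(S=13)=207257600000000/191581231380566414401, P(S=15)=24870912000000/191581231380566414401, P(S=17)=16580608000000/1341068619663964900807, P(S=19)=1205862400000/1341068619663964900807, P(S=21)=62914560000/1341068619663964900807, P(S=23)=2097152000/1341068619663964900807, P(S=25)=33554432/1341068619663964900807
E[|S_25|] = Σ_m |m|·P(S_25=m) = 294411572174146990075/27368747340080916343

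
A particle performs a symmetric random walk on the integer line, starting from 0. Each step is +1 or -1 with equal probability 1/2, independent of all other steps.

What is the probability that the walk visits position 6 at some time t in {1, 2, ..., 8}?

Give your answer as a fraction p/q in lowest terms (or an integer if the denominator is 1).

Count via complement. Let g(t,s) = #length-t paths at position s with S_1..S_t all ≠ 6.
g(t,s) = g(t-1,s-1) + g(t-1,s+1) for s ≠ 6; g(t,6) = 0.
t=0: g(0,0)=1
t=1: g(1,-1)=1 g(1,1)=1
t=2: g(2,-2)=1 g(2,0)=2 g(2,2)=1
t=3: g(3,-3)=1 g(3,-1)=3 g(3,1)=3 g(3,3)=1
t=4: g(4,-4)=1 g(4,-2)=4 g(4,0)=6 g(4,2)=4 g(4,4)=1
t=5: g(5,-5)=1 g(5,-3)=5 g(5,-1)=10 g(5,1)=10 g(5,3)=5 g(5,5)=1
t=6: g(6,-6)=1 g(6,-4)=6 g(6,-2)=15 g(6,0)=20 g(6,2)=15 g(6,4)=6
t=7: g(7,-7)=1 g(7,-5)=7 g(7,-3)=21 g(7,-1)=35 g(7,1)=35 g(7,3)=21 g(7,5)=6
t=8: g(8,-8)=1 g(8,-6)=8 g(8,-4)=28 g(8,-2)=56 g(8,0)=70 g(8,2)=56 g(8,4)=27
Paths never hitting 6: Σ_s g(8,s) = 246
Paths hitting 6: 2^8 - 246 = 10
P = 10/256 = 5/128

Answer: 5/128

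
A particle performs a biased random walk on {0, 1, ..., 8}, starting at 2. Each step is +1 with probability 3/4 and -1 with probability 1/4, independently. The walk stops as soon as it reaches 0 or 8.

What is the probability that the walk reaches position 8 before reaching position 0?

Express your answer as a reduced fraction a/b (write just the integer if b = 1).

Biased walk: p = 3/4, q = 1/4, r = q/p = 1/3
Gambler's ruin: P(hit 8 before 0 | start at 2) = (1 - r^a)/(1 - r^N)
r^2 = 1/9; r^8 = 1/6561
P = (1 - 1/9) / (1 - 1/6561) = 8/9 / 6560/6561 = 729/820

Answer: 729/820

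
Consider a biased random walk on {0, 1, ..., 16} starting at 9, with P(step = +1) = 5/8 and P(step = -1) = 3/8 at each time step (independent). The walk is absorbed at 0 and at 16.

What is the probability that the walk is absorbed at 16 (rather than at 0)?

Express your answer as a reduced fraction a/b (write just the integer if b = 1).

Answer: 75525078125/76272421952

Derivation:
Biased walk: p = 5/8, q = 3/8, r = q/p = 3/5
Gambler's ruin: P(hit 16 before 0 | start at 9) = (1 - r^a)/(1 - r^N)
r^9 = 19683/1953125; r^16 = 43046721/152587890625
P = (1 - 19683/1953125) / (1 - 43046721/152587890625) = 1933442/1953125 / 152544843904/152587890625 = 75525078125/76272421952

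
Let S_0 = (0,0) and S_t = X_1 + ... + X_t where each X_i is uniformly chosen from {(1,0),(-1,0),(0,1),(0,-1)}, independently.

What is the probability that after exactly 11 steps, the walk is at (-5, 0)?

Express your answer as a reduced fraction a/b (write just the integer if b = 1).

Answer: 27225/4194304

Derivation:
Let h be the number of horizontal steps (so 11-h are vertical). To end at (-5,0) need (h-5)/2 right-steps and ((11-h)+0)/2 up-steps.
Sum over h with 5 ≤ h ≤ 11, h ≡ 1 (mod 2), 11-h ≡ 0 (mod 2):
h=5: C(11,5)·C(5,0)·C(6,3) = 462·1·20 = 9240
h=7: C(11,7)·C(7,1)·C(4,2) = 330·7·6 = 13860
h=9: C(11,9)·C(9,2)·C(2,1) = 55·36·2 = 3960
h=11: C(11,11)·C(11,3)·C(0,0) = 1·165·1 = 165
Total favorable: 27225
Total paths: 4^11 = 4194304
P = 27225/4194304 = 27225/4194304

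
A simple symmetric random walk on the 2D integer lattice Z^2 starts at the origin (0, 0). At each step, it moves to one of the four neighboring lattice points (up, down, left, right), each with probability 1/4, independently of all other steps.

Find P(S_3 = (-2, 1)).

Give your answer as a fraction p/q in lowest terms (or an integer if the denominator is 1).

Let h be the number of horizontal steps (so 3-h are vertical). To end at (-2,1) need (h-2)/2 right-steps and ((3-h)+1)/2 up-steps.
Sum over h with 2 ≤ h ≤ 2, h ≡ 0 (mod 2), 3-h ≡ 1 (mod 2):
h=2: C(3,2)·C(2,0)·C(1,1) = 3·1·1 = 3
Total favorable: 3
Total paths: 4^3 = 64
P = 3/64 = 3/64

Answer: 3/64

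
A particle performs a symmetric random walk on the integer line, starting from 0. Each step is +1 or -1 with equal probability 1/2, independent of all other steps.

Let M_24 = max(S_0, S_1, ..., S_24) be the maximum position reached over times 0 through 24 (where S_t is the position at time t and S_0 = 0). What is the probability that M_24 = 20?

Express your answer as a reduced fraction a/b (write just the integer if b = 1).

Let M_24 = max(S_0,...,S_24). Use the reflection principle: for j ≥ 1, #{paths with M_24 ≥ j} = #{S_24 ≥ j} + #{S_24 ≥ j+1}.
By reflection, #{M_24 ≥ 20} = #{S_24 ≥ 20} + #{S_24 ≥ 21} = 301 + 25 = 326.
#{M_24 ≥ 21} = #{S_24 ≥ 21} + #{S_24 ≥ 22} = 25 + 25 = 50.
#{M_24 = 20} = 326 - 50 = 276.
P(M_24 = 20) = 276/16777216 = 69/4194304

Answer: 69/4194304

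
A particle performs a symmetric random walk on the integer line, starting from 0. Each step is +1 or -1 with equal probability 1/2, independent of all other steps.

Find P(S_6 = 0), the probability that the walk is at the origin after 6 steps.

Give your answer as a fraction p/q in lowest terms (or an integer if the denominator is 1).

To return to 0 after 6 steps: need exactly 3 steps of +1 and 3 of -1.
Favorable paths: C(6,3) = 20
Total paths: 2^6 = 64
P = 20/64 = 5/16

Answer: 5/16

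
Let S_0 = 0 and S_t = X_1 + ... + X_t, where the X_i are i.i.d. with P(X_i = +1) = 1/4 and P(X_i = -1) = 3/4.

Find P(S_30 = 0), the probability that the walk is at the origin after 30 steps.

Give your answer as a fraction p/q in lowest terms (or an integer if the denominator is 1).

Answer: 139110429284415/72057594037927936

Derivation:
To be at 0 after 30 steps: need exactly 15 steps of +1 and 15 of -1.
Number of such sequences: C(30,15) = 155117520
Each has probability (1/4)^15 · (3/4)^15 = 14348907/1152921504606846976
P = 155117520 · 14348907/1152921504606846976 = 139110429284415/72057594037927936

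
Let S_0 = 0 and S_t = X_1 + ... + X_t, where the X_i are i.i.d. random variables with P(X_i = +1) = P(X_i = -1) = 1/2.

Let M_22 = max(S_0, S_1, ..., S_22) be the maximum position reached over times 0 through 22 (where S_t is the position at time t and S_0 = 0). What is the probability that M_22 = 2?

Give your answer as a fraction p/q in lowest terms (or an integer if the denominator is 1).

Answer: 323323/2097152

Derivation:
Let M_22 = max(S_0,...,S_22). Use the reflection principle: for j ≥ 1, #{paths with M_22 ≥ j} = #{S_22 ≥ j} + #{S_22 ≥ j+1}.
By reflection, #{M_22 ≥ 2} = #{S_22 ≥ 2} + #{S_22 ≥ 3} = 1744436 + 1097790 = 2842226.
#{M_22 ≥ 3} = #{S_22 ≥ 3} + #{S_22 ≥ 4} = 1097790 + 1097790 = 2195580.
#{M_22 = 2} = 2842226 - 2195580 = 646646.
P(M_22 = 2) = 646646/4194304 = 323323/2097152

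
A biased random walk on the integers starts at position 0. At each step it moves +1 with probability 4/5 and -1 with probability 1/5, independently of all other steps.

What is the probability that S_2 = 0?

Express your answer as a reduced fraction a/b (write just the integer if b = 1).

To be at 0 after 2 steps: need exactly 1 step of +1 and 1 of -1.
Number of such sequences: C(2,1) = 2
Each has probability (4/5)^1 · (1/5)^1 = 4/25
P = 2 · 4/25 = 8/25

Answer: 8/25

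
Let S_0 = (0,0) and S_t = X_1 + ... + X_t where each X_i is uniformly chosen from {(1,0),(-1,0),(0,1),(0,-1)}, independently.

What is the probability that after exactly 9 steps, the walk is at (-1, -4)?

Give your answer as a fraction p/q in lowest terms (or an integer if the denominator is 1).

Let h be the number of horizontal steps (so 9-h are vertical). To end at (-1,-4) need (h-1)/2 right-steps and ((9-h)-4)/2 up-steps.
Sum over h with 1 ≤ h ≤ 5, h ≡ 1 (mod 2), 9-h ≡ 0 (mod 2):
h=1: C(9,1)·C(1,0)·C(8,2) = 9·1·28 = 252
h=3: C(9,3)·C(3,1)·C(6,1) = 84·3·6 = 1512
h=5: C(9,5)·C(5,2)·C(4,0) = 126·10·1 = 1260
Total favorable: 3024
Total paths: 4^9 = 262144
P = 3024/262144 = 189/16384

Answer: 189/16384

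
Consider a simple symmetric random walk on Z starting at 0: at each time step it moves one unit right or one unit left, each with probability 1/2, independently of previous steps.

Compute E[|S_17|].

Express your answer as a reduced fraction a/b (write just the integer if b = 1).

Answer: 109395/32768

Derivation:
S_17 takes values m ≡ 1 (mod 2) with |m| ≤ 17; P(S_17=m) = C(17,(17+m)/2)/2^17.
Total paths: 2^17 = 131072
Distribution: P(S=-17)=1/131072, P(S=-15)=17/131072, P(S=-13)=136/131072, P(S=-11)=680/131072, P(S=-9)=2380/131072, P(S=-7)=6188/131072, P(S=-5)=12376/131072, P(S=-3)=19448/131072, P(S=-1)=24310/131072, P(S=1)=24310/131072, P(S=3)=19448/131072, P(S=5)=12376/131072, P(S=7)=6188/131072, P(S=9)=2380/131072, P(S=11)=680/131072, P(S=13)=136/131072, P(S=15)=17/131072, P(S=17)=1/131072
E[|S_17|] = Σ_m |m|·P(S_17=m) = 437580/131072 = 109395/32768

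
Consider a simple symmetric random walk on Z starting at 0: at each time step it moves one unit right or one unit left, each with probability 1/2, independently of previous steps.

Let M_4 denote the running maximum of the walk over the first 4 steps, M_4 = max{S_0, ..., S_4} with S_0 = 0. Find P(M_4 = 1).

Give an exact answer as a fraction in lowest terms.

Let M_4 = max(S_0,...,S_4). Use the reflection principle: for j ≥ 1, #{paths with M_4 ≥ j} = #{S_4 ≥ j} + #{S_4 ≥ j+1}.
By reflection, #{M_4 ≥ 1} = #{S_4 ≥ 1} + #{S_4 ≥ 2} = 5 + 5 = 10.
#{M_4 ≥ 2} = #{S_4 ≥ 2} + #{S_4 ≥ 3} = 5 + 1 = 6.
#{M_4 = 1} = 10 - 6 = 4.
P(M_4 = 1) = 4/16 = 1/4

Answer: 1/4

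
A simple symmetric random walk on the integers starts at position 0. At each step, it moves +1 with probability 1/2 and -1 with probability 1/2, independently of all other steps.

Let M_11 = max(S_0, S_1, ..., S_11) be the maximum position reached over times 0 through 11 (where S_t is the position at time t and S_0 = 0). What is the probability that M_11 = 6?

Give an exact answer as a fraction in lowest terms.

Answer: 55/2048

Derivation:
Let M_11 = max(S_0,...,S_11). Use the reflection principle: for j ≥ 1, #{paths with M_11 ≥ j} = #{S_11 ≥ j} + #{S_11 ≥ j+1}.
By reflection, #{M_11 ≥ 6} = #{S_11 ≥ 6} + #{S_11 ≥ 7} = 67 + 67 = 134.
#{M_11 ≥ 7} = #{S_11 ≥ 7} + #{S_11 ≥ 8} = 67 + 12 = 79.
#{M_11 = 6} = 134 - 79 = 55.
P(M_11 = 6) = 55/2048 = 55/2048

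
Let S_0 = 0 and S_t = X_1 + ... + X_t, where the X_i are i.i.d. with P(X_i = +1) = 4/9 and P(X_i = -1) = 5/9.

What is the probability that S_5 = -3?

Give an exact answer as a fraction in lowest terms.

To reach position -3 after 5 steps: need 1 step of +1 and 4 steps of -1.
Number of such sequences: C(5,1) = 5
Each has probability (4/9)^1 · (5/9)^4 = 2500/59049
P = 5 · 2500/59049 = 12500/59049

Answer: 12500/59049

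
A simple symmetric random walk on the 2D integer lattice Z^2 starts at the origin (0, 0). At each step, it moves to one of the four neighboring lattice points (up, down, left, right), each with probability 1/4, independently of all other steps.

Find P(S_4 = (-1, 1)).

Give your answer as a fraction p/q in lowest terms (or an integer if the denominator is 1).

Let h be the number of horizontal steps (so 4-h are vertical). To end at (-1,1) need (h-1)/2 right-steps and ((4-h)+1)/2 up-steps.
Sum over h with 1 ≤ h ≤ 3, h ≡ 1 (mod 2), 4-h ≡ 1 (mod 2):
h=1: C(4,1)·C(1,0)·C(3,2) = 4·1·3 = 12
h=3: C(4,3)·C(3,1)·C(1,1) = 4·3·1 = 12
Total favorable: 24
Total paths: 4^4 = 256
P = 24/256 = 3/32

Answer: 3/32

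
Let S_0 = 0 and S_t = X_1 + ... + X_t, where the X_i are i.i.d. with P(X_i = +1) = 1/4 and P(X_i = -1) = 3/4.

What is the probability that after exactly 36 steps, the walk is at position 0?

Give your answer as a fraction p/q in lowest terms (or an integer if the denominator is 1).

To be at 0 after 36 steps: need exactly 18 steps of +1 and 18 of -1.
Number of such sequences: C(36,18) = 9075135300
Each has probability (1/4)^18 · (3/4)^18 = 387420489/4722366482869645213696
P = 9075135300 · 387420489/4722366482869645213696 = 878973338916790425/1180591620717411303424

Answer: 878973338916790425/1180591620717411303424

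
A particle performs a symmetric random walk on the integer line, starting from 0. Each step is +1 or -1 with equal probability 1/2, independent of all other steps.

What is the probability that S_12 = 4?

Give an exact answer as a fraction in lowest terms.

To reach position 4 after 12 steps: need 8 steps of +1 and 4 of -1.
Favorable paths: C(12,8) = 495
Total paths: 2^12 = 4096
P = 495/4096 = 495/4096

Answer: 495/4096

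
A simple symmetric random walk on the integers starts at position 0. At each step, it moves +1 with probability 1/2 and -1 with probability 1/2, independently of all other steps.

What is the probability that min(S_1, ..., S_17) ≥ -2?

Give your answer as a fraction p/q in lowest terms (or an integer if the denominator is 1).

Answer: 17017/32768

Derivation:
Let f(t,s) = #length-t paths at position s with S_1..S_t all ≥ -2.
f(t,s) = f(t-1,s-1) + f(t-1,s+1) for s ≥ -2; f(t,s) = 0 for s < -2.
t=0: f(0,0)=1
t=1: f(1,-1)=1 f(1,1)=1
t=2: f(2,-2)=1 f(2,0)=2 f(2,2)=1
t=3: f(3,-1)=3 f(3,1)=3 f(3,3)=1
t=4: f(4,-2)=3 f(4,0)=6 f(4,2)=4 f(4,4)=1
t=5: f(5,-1)=9 f(5,1)=10 f(5,3)=5 f(5,5)=1
t=6: f(6,-2)=9 f(6,0)=19 f(6,2)=15 f(6,4)=6 f(6,6)=1
t=7: f(7,-1)=28 f(7,1)=34 f(7,3)=21 f(7,5)=7 f(7,7)=1
t=8: f(8,-2)=28 f(8,0)=62 f(8,2)=55 f(8,4)=28 f(8,6)=8 f(8,8)=1
t=9: f(9,-1)=90 f(9,1)=117 f(9,3)=83 f(9,5)=36 f(9,7)=9 f(9,9)=1
t=10: f(10,-2)=90 f(10,0)=207 f(10,2)=200 f(10,4)=119 f(10,6)=45 f(10,8)=10 f(10,10)=1
t=11: f(11,-1)=297 f(11,1)=407 f(11,3)=319 f(11,5)=164 f(11,7)=55 f(11,9)=11 f(11,11)=1
t=12: f(12,-2)=297 f(12,0)=704 f(12,2)=726 f(12,4)=483 f(12,6)=219 f(12,8)=66 f(12,10)=12 f(12,12)=1
t=13: f(13,-1)=1001 f(13,1)=1430 f(13,3)=1209 f(13,5)=702 f(13,7)=285 f(13,9)=78 f(13,11)=13 f(13,13)=1
t=14: f(14,-2)=1001 f(14,0)=2431 f(14,2)=2639 f(14,4)=1911 f(14,6)=987 f(14,8)=363 f(14,10)=91 f(14,12)=14 f(14,14)=1
t=15: f(15,-1)=3432 f(15,1)=5070 f(15,3)=4550 f(15,5)=2898 f(15,7)=1350 f(15,9)=454 f(15,11)=105 f(15,13)=15 f(15,15)=1
t=16: f(16,-2)=3432 f(16,0)=8502 f(16,2)=9620 f(16,4)=7448 f(16,6)=4248 f(16,8)=1804 f(16,10)=559 f(16,12)=120 f(16,14)=16 f(16,16)=1
t=17: f(17,-1)=11934 f(17,1)=18122 f(17,3)=17068 f(17,5)=11696 f(17,7)=6052 f(17,9)=2363 f(17,11)=679 f(17,13)=136 f(17,15)=17 f(17,17)=1
Σ_s f(17,s) = 68068
P = 68068/131072 = 17017/32768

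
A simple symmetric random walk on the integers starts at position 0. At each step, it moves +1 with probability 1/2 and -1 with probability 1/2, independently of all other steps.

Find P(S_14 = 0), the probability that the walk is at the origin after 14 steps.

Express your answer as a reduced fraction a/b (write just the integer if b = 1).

To return to 0 after 14 steps: need exactly 7 steps of +1 and 7 of -1.
Favorable paths: C(14,7) = 3432
Total paths: 2^14 = 16384
P = 3432/16384 = 429/2048

Answer: 429/2048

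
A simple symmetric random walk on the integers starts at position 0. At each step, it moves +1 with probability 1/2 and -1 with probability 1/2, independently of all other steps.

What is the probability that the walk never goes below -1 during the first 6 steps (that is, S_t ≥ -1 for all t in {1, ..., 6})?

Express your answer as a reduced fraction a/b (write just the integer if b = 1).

Let f(t,s) = #length-t paths at position s with S_1..S_t all ≥ -1.
f(t,s) = f(t-1,s-1) + f(t-1,s+1) for s ≥ -1; f(t,s) = 0 for s < -1.
t=0: f(0,0)=1
t=1: f(1,-1)=1 f(1,1)=1
t=2: f(2,0)=2 f(2,2)=1
t=3: f(3,-1)=2 f(3,1)=3 f(3,3)=1
t=4: f(4,0)=5 f(4,2)=4 f(4,4)=1
t=5: f(5,-1)=5 f(5,1)=9 f(5,3)=5 f(5,5)=1
t=6: f(6,0)=14 f(6,2)=14 f(6,4)=6 f(6,6)=1
Σ_s f(6,s) = 35
P = 35/64 = 35/64

Answer: 35/64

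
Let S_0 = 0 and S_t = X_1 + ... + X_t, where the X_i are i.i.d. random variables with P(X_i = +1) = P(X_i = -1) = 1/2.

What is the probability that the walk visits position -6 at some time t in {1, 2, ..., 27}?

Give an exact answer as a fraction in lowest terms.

Answer: 16628809/67108864

Derivation:
Count via complement. Let g(t,s) = #length-t paths at position s with S_1..S_t all ≠ -6.
g(t,s) = g(t-1,s-1) + g(t-1,s+1) for s ≠ -6; g(t,-6) = 0.
t=0: g(0,0)=1
t=1: g(1,-1)=1 g(1,1)=1
t=2: g(2,-2)=1 g(2,0)=2 g(2,2)=1
t=3: g(3,-3)=1 g(3,-1)=3 g(3,1)=3 g(3,3)=1
t=4: g(4,-4)=1 g(4,-2)=4 g(4,0)=6 g(4,2)=4 g(4,4)=1
t=5: g(5,-5)=1 g(5,-3)=5 g(5,-1)=10 g(5,1)=10 g(5,3)=5 g(5,5)=1
t=6: g(6,-4)=6 g(6,-2)=15 g(6,0)=20 g(6,2)=15 g(6,4)=6 g(6,6)=1
t=7: g(7,-5)=6 g(7,-3)=21 g(7,-1)=35 g(7,1)=35 g(7,3)=21 g(7,5)=7 g(7,7)=1
t=8: g(8,-4)=27 g(8,-2)=56 g(8,0)=70 g(8,2)=56 g(8,4)=28 g(8,6)=8 g(8,8)=1
t=9: g(9,-5)=27 g(9,-3)=83 g(9,-1)=126 g(9,1)=126 g(9,3)=84 g(9,5)=36 g(9,7)=9 g(9,9)=1
t=10: g(10,-4)=110 g(10,-2)=209 g(10,0)=252 g(10,2)=210 g(10,4)=120 g(10,6)=45 g(10,8)=10 g(10,10)=1
t=11: g(11,-5)=110 g(11,-3)=319 g(11,-1)=461 g(11,1)=462 g(11,3)=330 g(11,5)=165 g(11,7)=55 g(11,9)=11 g(11,11)=1
t=12: g(12,-4)=429 g(12,-2)=780 g(12,0)=923 g(12,2)=792 g(12,4)=495 g(12,6)=220 g(12,8)=66 g(12,10)=12 g(12,12)=1
t=13: g(13,-5)=429 g(13,-3)=1209 g(13,-1)=1703 g(13,1)=1715 g(13,3)=1287 g(13,5)=715 g(13,7)=286 g(13,9)=78 g(13,11)=13 g(13,13)=1
t=14: g(14,-4)=1638 g(14,-2)=2912 g(14,0)=3418 g(14,2)=3002 g(14,4)=2002 g(14,6)=1001 g(14,8)=364 g(14,10)=91 g(14,12)=14 g(14,14)=1
t=15: g(15,-5)=1638 g(15,-3)=4550 g(15,-1)=6330 g(15,1)=6420 g(15,3)=5004 g(15,5)=3003 g(15,7)=1365 g(15,9)=455 g(15,11)=105 g(15,13)=15 g(15,15)=1
t=16: g(16,-4)=6188 g(16,-2)=10880 g(16,0)=12750 g(16,2)=11424 g(16,4)=8007 g(16,6)=4368 g(16,8)=1820 g(16,10)=560 g(16,12)=120 g(16,14)=16 g(16,16)=1
t=17: g(17,-5)=6188 g(17,-3)=17068 g(17,-1)=23630 g(17,1)=24174 g(17,3)=19431 g(17,5)=12375 g(17,7)=6188 g(17,9)=2380 g(17,11)=680 g(17,13)=136 g(17,15)=17 g(17,17)=1
t=18: g(18,-4)=23256 g(18,-2)=40698 g(18,0)=47804 g(18,2)=43605 g(18,4)=31806 g(18,6)=18563 g(18,8)=8568 g(18,10)=3060 g(18,12)=816 g(18,14)=153 g(18,16)=18 g(18,18)=1
t=19: g(19,-5)=23256 g(19,-3)=63954 g(19,-1)=88502 g(19,1)=91409 g(19,3)=75411 g(19,5)=50369 g(19,7)=27131 g(19,9)=11628 g(19,11)=3876 g(19,13)=969 g(19,15)=171 g(19,17)=19 g(19,19)=1
t=20: g(20,-4)=87210 g(20,-2)=152456 g(20,0)=179911 g(20,2)=166820 g(20,4)=125780 g(20,6)=77500 g(20,8)=38759 g(20,10)=15504 g(20,12)=4845 g(20,14)=1140 g(20,16)=190 g(20,18)=20 g(20,20)=1
t=21: g(21,-5)=87210 g(21,-3)=239666 g(21,-1)=332367 g(21,1)=346731 g(21,3)=292600 g(21,5)=203280 g(21,7)=116259 g(21,9)=54263 g(21,11)=20349 g(21,13)=5985 g(21,15)=1330 g(21,17)=210 g(21,19)=21 g(21,21)=1
t=22: g(22,-4)=326876 g(22,-2)=572033 g(22,0)=679098 g(22,2)=639331 g(22,4)=495880 g(22,6)=319539 g(22,8)=170522 g(22,10)=74612 g(22,12)=26334 g(22,14)=7315 g(22,16)=1540 g(22,18)=231 g(22,20)=22 g(22,22)=1
t=23: g(23,-5)=326876 g(23,-3)=898909 g(23,-1)=1251131 g(23,1)=1318429 g(23,3)=1135211 g(23,5)=815419 g(23,7)=490061 g(23,9)=245134 g(23,11)=100946 g(23,13)=33649 g(23,15)=8855 g(23,17)=1771 g(23,19)=253 g(23,21)=23 g(23,23)=1
t=24: g(24,-4)=1225785 g(24,-2)=2150040 g(24,0)=2569560 g(24,2)=2453640 g(24,4)=1950630 g(24,6)=1305480 g(24,8)=735195 g(24,10)=346080 g(24,12)=134595 g(24,14)=42504 g(24,16)=10626 g(24,18)=2024 g(24,20)=276 g(24,22)=24 g(24,24)=1
t=25: g(25,-5)=1225785 g(25,-3)=3375825 g(25,-1)=4719600 g(25,1)=5023200 g(25,3)=4404270 g(25,5)=3256110 g(25,7)=2040675 g(25,9)=1081275 g(25,11)=480675 g(25,13)=177099 g(25,15)=53130 g(25,17)=12650 g(25,19)=2300 g(25,21)=300 g(25,23)=25 g(25,25)=1
t=26: g(26,-4)=4601610 g(26,-2)=8095425 g(26,0)=9742800 g(26,2)=9427470 g(26,4)=7660380 g(26,6)=5296785 g(26,8)=3121950 g(26,10)=1561950 g(26,12)=657774 g(26,14)=230229 g(26,16)=65780 g(26,18)=14950 g(26,20)=2600 g(26,22)=325 g(26,24)=26 g(26,26)=1
t=27: g(27,-5)=4601610 g(27,-3)=12697035 g(27,-1)=17838225 g(27,1)=19170270 g(27,3)=17087850 g(27,5)=12957165 g(27,7)=8418735 g(27,9)=4683900 g(27,11)=2219724 g(27,13)=888003 g(27,15)=296009 g(27,17)=80730 g(27,19)=17550 g(27,21)=2925 g(27,23)=351 g(27,25)=27 g(27,27)=1
Paths never hitting -6: Σ_s g(27,s) = 100960110
Paths hitting -6: 2^27 - 100960110 = 33257618
P = 33257618/134217728 = 16628809/67108864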